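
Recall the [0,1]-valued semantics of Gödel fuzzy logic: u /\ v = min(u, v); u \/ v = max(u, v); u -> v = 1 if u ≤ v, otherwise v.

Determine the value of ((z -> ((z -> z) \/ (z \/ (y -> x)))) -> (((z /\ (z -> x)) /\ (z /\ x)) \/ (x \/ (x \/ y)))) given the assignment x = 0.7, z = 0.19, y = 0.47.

(z -> z): 0.19 ≤ 0.19, so result = 1
(y -> x): 0.47 ≤ 0.7, so result = 1
(z \/ (y -> x)) = max(0.19, 1) = 1
((z -> z) \/ (z \/ (y -> x))) = max(1, 1) = 1
(z -> ((z -> z) \/ (z \/ (y -> x)))): 0.19 ≤ 1, so result = 1
(z -> x): 0.19 ≤ 0.7, so result = 1
(z /\ (z -> x)) = min(0.19, 1) = 0.19
(z /\ x) = min(0.19, 0.7) = 0.19
((z /\ (z -> x)) /\ (z /\ x)) = min(0.19, 0.19) = 0.19
(x \/ y) = max(0.7, 0.47) = 0.7
(x \/ (x \/ y)) = max(0.7, 0.7) = 0.7
(((z /\ (z -> x)) /\ (z /\ x)) \/ (x \/ (x \/ y))) = max(0.19, 0.7) = 0.7
((z -> ((z -> z) \/ (z \/ (y -> x)))) -> (((z /\ (z -> x)) /\ (z /\ x)) \/ (x \/ (x \/ y)))): 1 > 0.7, so result = 0.7

0.70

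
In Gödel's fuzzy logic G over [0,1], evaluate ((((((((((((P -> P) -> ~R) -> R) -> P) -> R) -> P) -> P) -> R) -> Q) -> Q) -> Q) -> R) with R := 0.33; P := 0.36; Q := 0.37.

0.33

(P -> P): 0.36 ≤ 0.36, so result = 1
~R: Gödel ¬ of 0.33 = 0 (operand ≠ 0)
((P -> P) -> ~R): 1 > 0, so result = 0
(((P -> P) -> ~R) -> R): 0 ≤ 0.33, so result = 1
((((P -> P) -> ~R) -> R) -> P): 1 > 0.36, so result = 0.36
(((((P -> P) -> ~R) -> R) -> P) -> R): 0.36 > 0.33, so result = 0.33
((((((P -> P) -> ~R) -> R) -> P) -> R) -> P): 0.33 ≤ 0.36, so result = 1
(((((((P -> P) -> ~R) -> R) -> P) -> R) -> P) -> P): 1 > 0.36, so result = 0.36
((((((((P -> P) -> ~R) -> R) -> P) -> R) -> P) -> P) -> R): 0.36 > 0.33, so result = 0.33
(((((((((P -> P) -> ~R) -> R) -> P) -> R) -> P) -> P) -> R) -> Q): 0.33 ≤ 0.37, so result = 1
((((((((((P -> P) -> ~R) -> R) -> P) -> R) -> P) -> P) -> R) -> Q) -> Q): 1 > 0.37, so result = 0.37
(((((((((((P -> P) -> ~R) -> R) -> P) -> R) -> P) -> P) -> R) -> Q) -> Q) -> Q): 0.37 ≤ 0.37, so result = 1
((((((((((((P -> P) -> ~R) -> R) -> P) -> R) -> P) -> P) -> R) -> Q) -> Q) -> Q) -> R): 1 > 0.33, so result = 0.33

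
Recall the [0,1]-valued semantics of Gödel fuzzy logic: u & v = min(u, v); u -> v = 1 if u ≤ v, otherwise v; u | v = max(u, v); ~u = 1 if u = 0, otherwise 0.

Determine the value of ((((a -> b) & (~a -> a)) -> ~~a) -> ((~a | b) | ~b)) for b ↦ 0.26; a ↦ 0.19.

(a -> b): 0.19 ≤ 0.26, so result = 1
~a: Gödel ¬ of 0.19 = 0 (operand ≠ 0)
(~a -> a): 0 ≤ 0.19, so result = 1
((a -> b) & (~a -> a)) = min(1, 1) = 1
~a: Gödel ¬ of 0.19 = 0 (operand ≠ 0)
~~a: Gödel ¬ of 0 = 1 (operand is 0)
(((a -> b) & (~a -> a)) -> ~~a): 1 ≤ 1, so result = 1
~a: Gödel ¬ of 0.19 = 0 (operand ≠ 0)
(~a | b) = max(0, 0.26) = 0.26
~b: Gödel ¬ of 0.26 = 0 (operand ≠ 0)
((~a | b) | ~b) = max(0.26, 0) = 0.26
((((a -> b) & (~a -> a)) -> ~~a) -> ((~a | b) | ~b)): 1 > 0.26, so result = 0.26

0.26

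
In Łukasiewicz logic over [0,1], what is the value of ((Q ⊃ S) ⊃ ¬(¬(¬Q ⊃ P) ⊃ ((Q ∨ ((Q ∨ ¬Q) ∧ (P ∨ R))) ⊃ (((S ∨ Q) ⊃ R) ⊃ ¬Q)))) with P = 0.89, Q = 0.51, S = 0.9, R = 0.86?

0.00

(Q ⊃ S): min(1, 1 − 0.51 + 0.9) = 1
¬Q: Łukasiewicz ¬ gives 1 − 0.51 = 0.49
(¬Q ⊃ P): min(1, 1 − 0.49 + 0.89) = 1
¬(¬Q ⊃ P): Łukasiewicz ¬ gives 1 − 1 = 0
¬Q: Łukasiewicz ¬ gives 1 − 0.51 = 0.49
(Q ∨ ¬Q) = max(0.51, 0.49) = 0.51
(P ∨ R) = max(0.89, 0.86) = 0.89
((Q ∨ ¬Q) ∧ (P ∨ R)) = min(0.51, 0.89) = 0.51
(Q ∨ ((Q ∨ ¬Q) ∧ (P ∨ R))) = max(0.51, 0.51) = 0.51
(S ∨ Q) = max(0.9, 0.51) = 0.9
((S ∨ Q) ⊃ R): min(1, 1 − 0.9 + 0.86) = 0.96
¬Q: Łukasiewicz ¬ gives 1 − 0.51 = 0.49
(((S ∨ Q) ⊃ R) ⊃ ¬Q): min(1, 1 − 0.96 + 0.49) = 0.53
((Q ∨ ((Q ∨ ¬Q) ∧ (P ∨ R))) ⊃ (((S ∨ Q) ⊃ R) ⊃ ¬Q)): min(1, 1 − 0.51 + 0.53) = 1
(¬(¬Q ⊃ P) ⊃ ((Q ∨ ((Q ∨ ¬Q) ∧ (P ∨ R))) ⊃ (((S ∨ Q) ⊃ R) ⊃ ¬Q))): min(1, 1 − 0 + 1) = 1
¬(¬(¬Q ⊃ P) ⊃ ((Q ∨ ((Q ∨ ¬Q) ∧ (P ∨ R))) ⊃ (((S ∨ Q) ⊃ R) ⊃ ¬Q))): Łukasiewicz ¬ gives 1 − 1 = 0
((Q ⊃ S) ⊃ ¬(¬(¬Q ⊃ P) ⊃ ((Q ∨ ((Q ∨ ¬Q) ∧ (P ∨ R))) ⊃ (((S ∨ Q) ⊃ R) ⊃ ¬Q)))): min(1, 1 − 1 + 0) = 0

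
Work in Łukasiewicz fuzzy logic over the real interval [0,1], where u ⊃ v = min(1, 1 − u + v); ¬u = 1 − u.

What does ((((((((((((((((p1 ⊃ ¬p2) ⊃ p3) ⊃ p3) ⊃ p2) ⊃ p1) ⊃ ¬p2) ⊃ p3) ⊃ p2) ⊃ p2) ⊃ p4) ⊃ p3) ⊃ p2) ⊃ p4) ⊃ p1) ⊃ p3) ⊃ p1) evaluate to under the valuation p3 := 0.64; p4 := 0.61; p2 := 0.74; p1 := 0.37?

0.37

¬p2: Łukasiewicz ¬ gives 1 − 0.74 = 0.26
(p1 ⊃ ¬p2): min(1, 1 − 0.37 + 0.26) = 0.89
((p1 ⊃ ¬p2) ⊃ p3): min(1, 1 − 0.89 + 0.64) = 0.75
(((p1 ⊃ ¬p2) ⊃ p3) ⊃ p3): min(1, 1 − 0.75 + 0.64) = 0.89
((((p1 ⊃ ¬p2) ⊃ p3) ⊃ p3) ⊃ p2): min(1, 1 − 0.89 + 0.74) = 0.85
(((((p1 ⊃ ¬p2) ⊃ p3) ⊃ p3) ⊃ p2) ⊃ p1): min(1, 1 − 0.85 + 0.37) = 0.52
¬p2: Łukasiewicz ¬ gives 1 − 0.74 = 0.26
((((((p1 ⊃ ¬p2) ⊃ p3) ⊃ p3) ⊃ p2) ⊃ p1) ⊃ ¬p2): min(1, 1 − 0.52 + 0.26) = 0.74
(((((((p1 ⊃ ¬p2) ⊃ p3) ⊃ p3) ⊃ p2) ⊃ p1) ⊃ ¬p2) ⊃ p3): min(1, 1 − 0.74 + 0.64) = 0.9
((((((((p1 ⊃ ¬p2) ⊃ p3) ⊃ p3) ⊃ p2) ⊃ p1) ⊃ ¬p2) ⊃ p3) ⊃ p2): min(1, 1 − 0.9 + 0.74) = 0.84
(((((((((p1 ⊃ ¬p2) ⊃ p3) ⊃ p3) ⊃ p2) ⊃ p1) ⊃ ¬p2) ⊃ p3) ⊃ p2) ⊃ p2): min(1, 1 − 0.84 + 0.74) = 0.9
((((((((((p1 ⊃ ¬p2) ⊃ p3) ⊃ p3) ⊃ p2) ⊃ p1) ⊃ ¬p2) ⊃ p3) ⊃ p2) ⊃ p2) ⊃ p4): min(1, 1 − 0.9 + 0.61) = 0.71
(((((((((((p1 ⊃ ¬p2) ⊃ p3) ⊃ p3) ⊃ p2) ⊃ p1) ⊃ ¬p2) ⊃ p3) ⊃ p2) ⊃ p2) ⊃ p4) ⊃ p3): min(1, 1 − 0.71 + 0.64) = 0.93
((((((((((((p1 ⊃ ¬p2) ⊃ p3) ⊃ p3) ⊃ p2) ⊃ p1) ⊃ ¬p2) ⊃ p3) ⊃ p2) ⊃ p2) ⊃ p4) ⊃ p3) ⊃ p2): min(1, 1 − 0.93 + 0.74) = 0.81
(((((((((((((p1 ⊃ ¬p2) ⊃ p3) ⊃ p3) ⊃ p2) ⊃ p1) ⊃ ¬p2) ⊃ p3) ⊃ p2) ⊃ p2) ⊃ p4) ⊃ p3) ⊃ p2) ⊃ p4): min(1, 1 − 0.81 + 0.61) = 0.8
((((((((((((((p1 ⊃ ¬p2) ⊃ p3) ⊃ p3) ⊃ p2) ⊃ p1) ⊃ ¬p2) ⊃ p3) ⊃ p2) ⊃ p2) ⊃ p4) ⊃ p3) ⊃ p2) ⊃ p4) ⊃ p1): min(1, 1 − 0.8 + 0.37) = 0.57
(((((((((((((((p1 ⊃ ¬p2) ⊃ p3) ⊃ p3) ⊃ p2) ⊃ p1) ⊃ ¬p2) ⊃ p3) ⊃ p2) ⊃ p2) ⊃ p4) ⊃ p3) ⊃ p2) ⊃ p4) ⊃ p1) ⊃ p3): min(1, 1 − 0.57 + 0.64) = 1
((((((((((((((((p1 ⊃ ¬p2) ⊃ p3) ⊃ p3) ⊃ p2) ⊃ p1) ⊃ ¬p2) ⊃ p3) ⊃ p2) ⊃ p2) ⊃ p4) ⊃ p3) ⊃ p2) ⊃ p4) ⊃ p1) ⊃ p3) ⊃ p1): min(1, 1 − 1 + 0.37) = 0.37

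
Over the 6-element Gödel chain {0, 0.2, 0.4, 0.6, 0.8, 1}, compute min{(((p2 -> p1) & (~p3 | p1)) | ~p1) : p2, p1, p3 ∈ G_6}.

The minimum is attained at p2 = 0, p1 = 0.2, p3 = 0.2:
  (p2 -> p1): 0 ≤ 0.2, so result = 1
  ~p3: Gödel ¬ of 0.2 = 0 (operand ≠ 0)
  (~p3 | p1) = max(0, 0.2) = 0.2
  ((p2 -> p1) & (~p3 | p1)) = min(1, 0.2) = 0.2
  ~p1: Gödel ¬ of 0.2 = 0 (operand ≠ 0)
  (((p2 -> p1) & (~p3 | p1)) | ~p1) = max(0.2, 0) = 0.2
Checking all 216 assignments confirms none give a value below 0.20.

0.20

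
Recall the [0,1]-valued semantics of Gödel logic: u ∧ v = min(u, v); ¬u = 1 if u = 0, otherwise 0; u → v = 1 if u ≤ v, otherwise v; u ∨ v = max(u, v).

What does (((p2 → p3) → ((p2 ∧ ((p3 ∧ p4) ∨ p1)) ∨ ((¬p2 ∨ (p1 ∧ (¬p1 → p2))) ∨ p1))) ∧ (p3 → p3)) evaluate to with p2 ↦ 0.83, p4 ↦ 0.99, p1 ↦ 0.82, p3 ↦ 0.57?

1.00

(p2 → p3): 0.83 > 0.57, so result = 0.57
(p3 ∧ p4) = min(0.57, 0.99) = 0.57
((p3 ∧ p4) ∨ p1) = max(0.57, 0.82) = 0.82
(p2 ∧ ((p3 ∧ p4) ∨ p1)) = min(0.83, 0.82) = 0.82
¬p2: Gödel ¬ of 0.83 = 0 (operand ≠ 0)
¬p1: Gödel ¬ of 0.82 = 0 (operand ≠ 0)
(¬p1 → p2): 0 ≤ 0.83, so result = 1
(p1 ∧ (¬p1 → p2)) = min(0.82, 1) = 0.82
(¬p2 ∨ (p1 ∧ (¬p1 → p2))) = max(0, 0.82) = 0.82
((¬p2 ∨ (p1 ∧ (¬p1 → p2))) ∨ p1) = max(0.82, 0.82) = 0.82
((p2 ∧ ((p3 ∧ p4) ∨ p1)) ∨ ((¬p2 ∨ (p1 ∧ (¬p1 → p2))) ∨ p1)) = max(0.82, 0.82) = 0.82
((p2 → p3) → ((p2 ∧ ((p3 ∧ p4) ∨ p1)) ∨ ((¬p2 ∨ (p1 ∧ (¬p1 → p2))) ∨ p1))): 0.57 ≤ 0.82, so result = 1
(p3 → p3): 0.57 ≤ 0.57, so result = 1
(((p2 → p3) → ((p2 ∧ ((p3 ∧ p4) ∨ p1)) ∨ ((¬p2 ∨ (p1 ∧ (¬p1 → p2))) ∨ p1))) ∧ (p3 → p3)) = min(1, 1) = 1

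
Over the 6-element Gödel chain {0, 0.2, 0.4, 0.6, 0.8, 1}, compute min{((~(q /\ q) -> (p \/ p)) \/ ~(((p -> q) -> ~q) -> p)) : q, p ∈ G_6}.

0.20

The minimum is attained at q = 0, p = 0.2:
  (q /\ q) = min(0, 0) = 0
  ~(q /\ q): Gödel ¬ of 0 = 1 (operand is 0)
  (p \/ p) = max(0.2, 0.2) = 0.2
  (~(q /\ q) -> (p \/ p)): 1 > 0.2, so result = 0.2
  (p -> q): 0.2 > 0, so result = 0
  ~q: Gödel ¬ of 0 = 1 (operand is 0)
  ((p -> q) -> ~q): 0 ≤ 1, so result = 1
  (((p -> q) -> ~q) -> p): 1 > 0.2, so result = 0.2
  ~(((p -> q) -> ~q) -> p): Gödel ¬ of 0.2 = 0 (operand ≠ 0)
  ((~(q /\ q) -> (p \/ p)) \/ ~(((p -> q) -> ~q) -> p)) = max(0.2, 0) = 0.2
Checking all 36 assignments confirms none give a value below 0.20.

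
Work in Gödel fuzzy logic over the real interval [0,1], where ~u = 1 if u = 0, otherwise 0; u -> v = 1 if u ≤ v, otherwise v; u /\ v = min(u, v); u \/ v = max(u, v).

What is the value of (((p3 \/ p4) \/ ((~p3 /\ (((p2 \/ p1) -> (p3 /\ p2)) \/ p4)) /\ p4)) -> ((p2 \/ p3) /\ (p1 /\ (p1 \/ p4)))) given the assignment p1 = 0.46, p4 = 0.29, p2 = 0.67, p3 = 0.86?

(p3 \/ p4) = max(0.86, 0.29) = 0.86
~p3: Gödel ¬ of 0.86 = 0 (operand ≠ 0)
(p2 \/ p1) = max(0.67, 0.46) = 0.67
(p3 /\ p2) = min(0.86, 0.67) = 0.67
((p2 \/ p1) -> (p3 /\ p2)): 0.67 ≤ 0.67, so result = 1
(((p2 \/ p1) -> (p3 /\ p2)) \/ p4) = max(1, 0.29) = 1
(~p3 /\ (((p2 \/ p1) -> (p3 /\ p2)) \/ p4)) = min(0, 1) = 0
((~p3 /\ (((p2 \/ p1) -> (p3 /\ p2)) \/ p4)) /\ p4) = min(0, 0.29) = 0
((p3 \/ p4) \/ ((~p3 /\ (((p2 \/ p1) -> (p3 /\ p2)) \/ p4)) /\ p4)) = max(0.86, 0) = 0.86
(p2 \/ p3) = max(0.67, 0.86) = 0.86
(p1 \/ p4) = max(0.46, 0.29) = 0.46
(p1 /\ (p1 \/ p4)) = min(0.46, 0.46) = 0.46
((p2 \/ p3) /\ (p1 /\ (p1 \/ p4))) = min(0.86, 0.46) = 0.46
(((p3 \/ p4) \/ ((~p3 /\ (((p2 \/ p1) -> (p3 /\ p2)) \/ p4)) /\ p4)) -> ((p2 \/ p3) /\ (p1 /\ (p1 \/ p4)))): 0.86 > 0.46, so result = 0.46

0.46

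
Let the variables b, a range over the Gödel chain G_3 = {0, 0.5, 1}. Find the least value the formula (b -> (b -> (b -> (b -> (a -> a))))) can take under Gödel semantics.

Every assignment gives 1. For instance at b = 0, a = 0:
  (a -> a): 0 ≤ 0, so result = 1
  (b -> (a -> a)): 0 ≤ 1, so result = 1
  (b -> (b -> (a -> a))): 0 ≤ 1, so result = 1
  (b -> (b -> (b -> (a -> a)))): 0 ≤ 1, so result = 1
  (b -> (b -> (b -> (b -> (a -> a))))): 0 ≤ 1, so result = 1
All 9 assignments give value 1 — the formula is a G_3-tautology.

1.00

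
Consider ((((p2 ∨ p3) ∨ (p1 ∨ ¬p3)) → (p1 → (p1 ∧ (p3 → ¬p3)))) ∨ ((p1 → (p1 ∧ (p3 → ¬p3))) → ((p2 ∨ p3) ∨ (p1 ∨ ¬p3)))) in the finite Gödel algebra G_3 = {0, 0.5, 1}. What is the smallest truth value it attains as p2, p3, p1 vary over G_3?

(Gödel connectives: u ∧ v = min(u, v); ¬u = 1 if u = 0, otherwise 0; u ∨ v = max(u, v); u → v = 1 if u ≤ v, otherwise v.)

Every assignment gives 1. For instance at p2 = 0, p3 = 0, p1 = 0:
  (p2 ∨ p3) = max(0, 0) = 0
  ¬p3: Gödel ¬ of 0 = 1 (operand is 0)
  (p1 ∨ ¬p3) = max(0, 1) = 1
  ((p2 ∨ p3) ∨ (p1 ∨ ¬p3)) = max(0, 1) = 1
  ¬p3: Gödel ¬ of 0 = 1 (operand is 0)
  (p3 → ¬p3): 0 ≤ 1, so result = 1
  (p1 ∧ (p3 → ¬p3)) = min(0, 1) = 0
  (p1 → (p1 ∧ (p3 → ¬p3))): 0 ≤ 0, so result = 1
  (((p2 ∨ p3) ∨ (p1 ∨ ¬p3)) → (p1 → (p1 ∧ (p3 → ¬p3)))): 1 ≤ 1, so result = 1
  ¬p3: Gödel ¬ of 0 = 1 (operand is 0)
  (p3 → ¬p3): 0 ≤ 1, so result = 1
  (p1 ∧ (p3 → ¬p3)) = min(0, 1) = 0
  (p1 → (p1 ∧ (p3 → ¬p3))): 0 ≤ 0, so result = 1
  (p2 ∨ p3) = max(0, 0) = 0
  ¬p3: Gödel ¬ of 0 = 1 (operand is 0)
  (p1 ∨ ¬p3) = max(0, 1) = 1
  ((p2 ∨ p3) ∨ (p1 ∨ ¬p3)) = max(0, 1) = 1
  ((p1 → (p1 ∧ (p3 → ¬p3))) → ((p2 ∨ p3) ∨ (p1 ∨ ¬p3))): 1 ≤ 1, so result = 1
  ((((p2 ∨ p3) ∨ (p1 ∨ ¬p3)) → (p1 → (p1 ∧ (p3 → ¬p3)))) ∨ ((p1 → (p1 ∧ (p3 → ¬p3))) → ((p2 ∨ p3) ∨ (p1 ∨ ¬p3)))) = max(1, 1) = 1
All 27 assignments give value 1 — the formula is a G_3-tautology.

1.00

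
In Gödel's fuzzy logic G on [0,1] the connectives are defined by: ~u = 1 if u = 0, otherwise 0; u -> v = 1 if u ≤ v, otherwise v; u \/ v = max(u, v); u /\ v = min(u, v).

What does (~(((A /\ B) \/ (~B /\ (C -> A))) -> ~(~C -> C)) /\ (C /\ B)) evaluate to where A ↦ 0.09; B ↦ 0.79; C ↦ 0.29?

0.29

(A /\ B) = min(0.09, 0.79) = 0.09
~B: Gödel ¬ of 0.79 = 0 (operand ≠ 0)
(C -> A): 0.29 > 0.09, so result = 0.09
(~B /\ (C -> A)) = min(0, 0.09) = 0
((A /\ B) \/ (~B /\ (C -> A))) = max(0.09, 0) = 0.09
~C: Gödel ¬ of 0.29 = 0 (operand ≠ 0)
(~C -> C): 0 ≤ 0.29, so result = 1
~(~C -> C): Gödel ¬ of 1 = 0 (operand ≠ 0)
(((A /\ B) \/ (~B /\ (C -> A))) -> ~(~C -> C)): 0.09 > 0, so result = 0
~(((A /\ B) \/ (~B /\ (C -> A))) -> ~(~C -> C)): Gödel ¬ of 0 = 1 (operand is 0)
(C /\ B) = min(0.29, 0.79) = 0.29
(~(((A /\ B) \/ (~B /\ (C -> A))) -> ~(~C -> C)) /\ (C /\ B)) = min(1, 0.29) = 0.29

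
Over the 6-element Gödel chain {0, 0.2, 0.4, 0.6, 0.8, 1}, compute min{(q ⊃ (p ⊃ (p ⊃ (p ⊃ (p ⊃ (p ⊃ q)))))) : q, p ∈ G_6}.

1.00

Every assignment gives 1. For instance at q = 0, p = 0:
  (p ⊃ q): 0 ≤ 0, so result = 1
  (p ⊃ (p ⊃ q)): 0 ≤ 1, so result = 1
  (p ⊃ (p ⊃ (p ⊃ q))): 0 ≤ 1, so result = 1
  (p ⊃ (p ⊃ (p ⊃ (p ⊃ q)))): 0 ≤ 1, so result = 1
  (p ⊃ (p ⊃ (p ⊃ (p ⊃ (p ⊃ q))))): 0 ≤ 1, so result = 1
  (q ⊃ (p ⊃ (p ⊃ (p ⊃ (p ⊃ (p ⊃ q)))))): 0 ≤ 1, so result = 1
All 36 assignments give value 1 — the formula is a G_6-tautology.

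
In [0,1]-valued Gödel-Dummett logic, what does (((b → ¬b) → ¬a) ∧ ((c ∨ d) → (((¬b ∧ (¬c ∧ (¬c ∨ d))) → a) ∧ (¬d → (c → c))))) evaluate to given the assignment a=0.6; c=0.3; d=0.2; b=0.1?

1.00

¬b: Gödel ¬ of 0.1 = 0 (operand ≠ 0)
(b → ¬b): 0.1 > 0, so result = 0
¬a: Gödel ¬ of 0.6 = 0 (operand ≠ 0)
((b → ¬b) → ¬a): 0 ≤ 0, so result = 1
(c ∨ d) = max(0.3, 0.2) = 0.3
¬b: Gödel ¬ of 0.1 = 0 (operand ≠ 0)
¬c: Gödel ¬ of 0.3 = 0 (operand ≠ 0)
¬c: Gödel ¬ of 0.3 = 0 (operand ≠ 0)
(¬c ∨ d) = max(0, 0.2) = 0.2
(¬c ∧ (¬c ∨ d)) = min(0, 0.2) = 0
(¬b ∧ (¬c ∧ (¬c ∨ d))) = min(0, 0) = 0
((¬b ∧ (¬c ∧ (¬c ∨ d))) → a): 0 ≤ 0.6, so result = 1
¬d: Gödel ¬ of 0.2 = 0 (operand ≠ 0)
(c → c): 0.3 ≤ 0.3, so result = 1
(¬d → (c → c)): 0 ≤ 1, so result = 1
(((¬b ∧ (¬c ∧ (¬c ∨ d))) → a) ∧ (¬d → (c → c))) = min(1, 1) = 1
((c ∨ d) → (((¬b ∧ (¬c ∧ (¬c ∨ d))) → a) ∧ (¬d → (c → c)))): 0.3 ≤ 1, so result = 1
(((b → ¬b) → ¬a) ∧ ((c ∨ d) → (((¬b ∧ (¬c ∧ (¬c ∨ d))) → a) ∧ (¬d → (c → c))))) = min(1, 1) = 1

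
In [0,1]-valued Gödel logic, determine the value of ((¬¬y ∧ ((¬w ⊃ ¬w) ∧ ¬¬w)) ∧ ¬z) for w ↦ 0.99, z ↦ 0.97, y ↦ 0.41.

0.00

¬y: Gödel ¬ of 0.41 = 0 (operand ≠ 0)
¬¬y: Gödel ¬ of 0 = 1 (operand is 0)
¬w: Gödel ¬ of 0.99 = 0 (operand ≠ 0)
¬w: Gödel ¬ of 0.99 = 0 (operand ≠ 0)
(¬w ⊃ ¬w): 0 ≤ 0, so result = 1
¬w: Gödel ¬ of 0.99 = 0 (operand ≠ 0)
¬¬w: Gödel ¬ of 0 = 1 (operand is 0)
((¬w ⊃ ¬w) ∧ ¬¬w) = min(1, 1) = 1
(¬¬y ∧ ((¬w ⊃ ¬w) ∧ ¬¬w)) = min(1, 1) = 1
¬z: Gödel ¬ of 0.97 = 0 (operand ≠ 0)
((¬¬y ∧ ((¬w ⊃ ¬w) ∧ ¬¬w)) ∧ ¬z) = min(1, 0) = 0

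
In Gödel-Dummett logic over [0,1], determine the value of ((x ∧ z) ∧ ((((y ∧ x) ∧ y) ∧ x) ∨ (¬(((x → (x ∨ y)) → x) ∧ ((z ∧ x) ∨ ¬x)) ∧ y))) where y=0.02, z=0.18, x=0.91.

0.02

(x ∧ z) = min(0.91, 0.18) = 0.18
(y ∧ x) = min(0.02, 0.91) = 0.02
((y ∧ x) ∧ y) = min(0.02, 0.02) = 0.02
(((y ∧ x) ∧ y) ∧ x) = min(0.02, 0.91) = 0.02
(x ∨ y) = max(0.91, 0.02) = 0.91
(x → (x ∨ y)): 0.91 ≤ 0.91, so result = 1
((x → (x ∨ y)) → x): 1 > 0.91, so result = 0.91
(z ∧ x) = min(0.18, 0.91) = 0.18
¬x: Gödel ¬ of 0.91 = 0 (operand ≠ 0)
((z ∧ x) ∨ ¬x) = max(0.18, 0) = 0.18
(((x → (x ∨ y)) → x) ∧ ((z ∧ x) ∨ ¬x)) = min(0.91, 0.18) = 0.18
¬(((x → (x ∨ y)) → x) ∧ ((z ∧ x) ∨ ¬x)): Gödel ¬ of 0.18 = 0 (operand ≠ 0)
(¬(((x → (x ∨ y)) → x) ∧ ((z ∧ x) ∨ ¬x)) ∧ y) = min(0, 0.02) = 0
((((y ∧ x) ∧ y) ∧ x) ∨ (¬(((x → (x ∨ y)) → x) ∧ ((z ∧ x) ∨ ¬x)) ∧ y)) = max(0.02, 0) = 0.02
((x ∧ z) ∧ ((((y ∧ x) ∧ y) ∧ x) ∨ (¬(((x → (x ∨ y)) → x) ∧ ((z ∧ x) ∨ ¬x)) ∧ y))) = min(0.18, 0.02) = 0.02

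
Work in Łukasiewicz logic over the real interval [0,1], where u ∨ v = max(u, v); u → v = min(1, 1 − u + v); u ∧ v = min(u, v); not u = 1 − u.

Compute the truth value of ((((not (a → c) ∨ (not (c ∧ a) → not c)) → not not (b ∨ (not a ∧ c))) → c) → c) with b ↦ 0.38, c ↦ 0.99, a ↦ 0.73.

(a → c): min(1, 1 − 0.73 + 0.99) = 1
not (a → c): Łukasiewicz ¬ gives 1 − 1 = 0
(c ∧ a) = min(0.99, 0.73) = 0.73
not (c ∧ a): Łukasiewicz ¬ gives 1 − 0.73 = 0.27
not c: Łukasiewicz ¬ gives 1 − 0.99 = 0.01
(not (c ∧ a) → not c): min(1, 1 − 0.27 + 0.01) = 0.74
(not (a → c) ∨ (not (c ∧ a) → not c)) = max(0, 0.74) = 0.74
not a: Łukasiewicz ¬ gives 1 − 0.73 = 0.27
(not a ∧ c) = min(0.27, 0.99) = 0.27
(b ∨ (not a ∧ c)) = max(0.38, 0.27) = 0.38
not (b ∨ (not a ∧ c)): Łukasiewicz ¬ gives 1 − 0.38 = 0.62
not not (b ∨ (not a ∧ c)): Łukasiewicz ¬ gives 1 − 0.62 = 0.38
((not (a → c) ∨ (not (c ∧ a) → not c)) → not not (b ∨ (not a ∧ c))): min(1, 1 − 0.74 + 0.38) = 0.64
(((not (a → c) ∨ (not (c ∧ a) → not c)) → not not (b ∨ (not a ∧ c))) → c): min(1, 1 − 0.64 + 0.99) = 1
((((not (a → c) ∨ (not (c ∧ a) → not c)) → not not (b ∨ (not a ∧ c))) → c) → c): min(1, 1 − 1 + 0.99) = 0.99

0.99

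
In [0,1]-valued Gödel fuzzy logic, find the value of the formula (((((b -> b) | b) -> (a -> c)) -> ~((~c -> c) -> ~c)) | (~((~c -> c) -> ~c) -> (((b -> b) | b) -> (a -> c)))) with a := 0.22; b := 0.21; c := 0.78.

(b -> b): 0.21 ≤ 0.21, so result = 1
((b -> b) | b) = max(1, 0.21) = 1
(a -> c): 0.22 ≤ 0.78, so result = 1
(((b -> b) | b) -> (a -> c)): 1 ≤ 1, so result = 1
~c: Gödel ¬ of 0.78 = 0 (operand ≠ 0)
(~c -> c): 0 ≤ 0.78, so result = 1
~c: Gödel ¬ of 0.78 = 0 (operand ≠ 0)
((~c -> c) -> ~c): 1 > 0, so result = 0
~((~c -> c) -> ~c): Gödel ¬ of 0 = 1 (operand is 0)
((((b -> b) | b) -> (a -> c)) -> ~((~c -> c) -> ~c)): 1 ≤ 1, so result = 1
~c: Gödel ¬ of 0.78 = 0 (operand ≠ 0)
(~c -> c): 0 ≤ 0.78, so result = 1
~c: Gödel ¬ of 0.78 = 0 (operand ≠ 0)
((~c -> c) -> ~c): 1 > 0, so result = 0
~((~c -> c) -> ~c): Gödel ¬ of 0 = 1 (operand is 0)
(b -> b): 0.21 ≤ 0.21, so result = 1
((b -> b) | b) = max(1, 0.21) = 1
(a -> c): 0.22 ≤ 0.78, so result = 1
(((b -> b) | b) -> (a -> c)): 1 ≤ 1, so result = 1
(~((~c -> c) -> ~c) -> (((b -> b) | b) -> (a -> c))): 1 ≤ 1, so result = 1
(((((b -> b) | b) -> (a -> c)) -> ~((~c -> c) -> ~c)) | (~((~c -> c) -> ~c) -> (((b -> b) | b) -> (a -> c)))) = max(1, 1) = 1

1.00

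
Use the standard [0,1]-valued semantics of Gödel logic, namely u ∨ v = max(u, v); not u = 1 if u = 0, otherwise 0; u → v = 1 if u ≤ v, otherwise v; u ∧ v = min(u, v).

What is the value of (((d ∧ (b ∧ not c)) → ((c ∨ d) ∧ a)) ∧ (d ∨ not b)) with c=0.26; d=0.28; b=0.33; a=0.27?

not c: Gödel ¬ of 0.26 = 0 (operand ≠ 0)
(b ∧ not c) = min(0.33, 0) = 0
(d ∧ (b ∧ not c)) = min(0.28, 0) = 0
(c ∨ d) = max(0.26, 0.28) = 0.28
((c ∨ d) ∧ a) = min(0.28, 0.27) = 0.27
((d ∧ (b ∧ not c)) → ((c ∨ d) ∧ a)): 0 ≤ 0.27, so result = 1
not b: Gödel ¬ of 0.33 = 0 (operand ≠ 0)
(d ∨ not b) = max(0.28, 0) = 0.28
(((d ∧ (b ∧ not c)) → ((c ∨ d) ∧ a)) ∧ (d ∨ not b)) = min(1, 0.28) = 0.28

0.28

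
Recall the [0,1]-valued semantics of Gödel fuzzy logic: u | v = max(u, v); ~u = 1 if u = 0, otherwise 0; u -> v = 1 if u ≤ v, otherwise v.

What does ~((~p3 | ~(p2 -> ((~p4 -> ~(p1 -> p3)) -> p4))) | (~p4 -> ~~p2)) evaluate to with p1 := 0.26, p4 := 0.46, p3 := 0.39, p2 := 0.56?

0.00

~p3: Gödel ¬ of 0.39 = 0 (operand ≠ 0)
~p4: Gödel ¬ of 0.46 = 0 (operand ≠ 0)
(p1 -> p3): 0.26 ≤ 0.39, so result = 1
~(p1 -> p3): Gödel ¬ of 1 = 0 (operand ≠ 0)
(~p4 -> ~(p1 -> p3)): 0 ≤ 0, so result = 1
((~p4 -> ~(p1 -> p3)) -> p4): 1 > 0.46, so result = 0.46
(p2 -> ((~p4 -> ~(p1 -> p3)) -> p4)): 0.56 > 0.46, so result = 0.46
~(p2 -> ((~p4 -> ~(p1 -> p3)) -> p4)): Gödel ¬ of 0.46 = 0 (operand ≠ 0)
(~p3 | ~(p2 -> ((~p4 -> ~(p1 -> p3)) -> p4))) = max(0, 0) = 0
~p4: Gödel ¬ of 0.46 = 0 (operand ≠ 0)
~p2: Gödel ¬ of 0.56 = 0 (operand ≠ 0)
~~p2: Gödel ¬ of 0 = 1 (operand is 0)
(~p4 -> ~~p2): 0 ≤ 1, so result = 1
((~p3 | ~(p2 -> ((~p4 -> ~(p1 -> p3)) -> p4))) | (~p4 -> ~~p2)) = max(0, 1) = 1
~((~p3 | ~(p2 -> ((~p4 -> ~(p1 -> p3)) -> p4))) | (~p4 -> ~~p2)): Gödel ¬ of 1 = 0 (operand ≠ 0)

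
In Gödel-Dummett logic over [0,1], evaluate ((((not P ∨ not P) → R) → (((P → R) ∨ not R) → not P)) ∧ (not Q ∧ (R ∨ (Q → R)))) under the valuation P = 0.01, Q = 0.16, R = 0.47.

0.00

not P: Gödel ¬ of 0.01 = 0 (operand ≠ 0)
not P: Gödel ¬ of 0.01 = 0 (operand ≠ 0)
(not P ∨ not P) = max(0, 0) = 0
((not P ∨ not P) → R): 0 ≤ 0.47, so result = 1
(P → R): 0.01 ≤ 0.47, so result = 1
not R: Gödel ¬ of 0.47 = 0 (operand ≠ 0)
((P → R) ∨ not R) = max(1, 0) = 1
not P: Gödel ¬ of 0.01 = 0 (operand ≠ 0)
(((P → R) ∨ not R) → not P): 1 > 0, so result = 0
(((not P ∨ not P) → R) → (((P → R) ∨ not R) → not P)): 1 > 0, so result = 0
not Q: Gödel ¬ of 0.16 = 0 (operand ≠ 0)
(Q → R): 0.16 ≤ 0.47, so result = 1
(R ∨ (Q → R)) = max(0.47, 1) = 1
(not Q ∧ (R ∨ (Q → R))) = min(0, 1) = 0
((((not P ∨ not P) → R) → (((P → R) ∨ not R) → not P)) ∧ (not Q ∧ (R ∨ (Q → R)))) = min(0, 0) = 0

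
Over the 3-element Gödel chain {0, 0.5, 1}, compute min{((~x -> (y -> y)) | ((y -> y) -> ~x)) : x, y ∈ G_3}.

Every assignment gives 1. For instance at x = 0, y = 0:
  ~x: Gödel ¬ of 0 = 1 (operand is 0)
  (y -> y): 0 ≤ 0, so result = 1
  (~x -> (y -> y)): 1 ≤ 1, so result = 1
  (y -> y): 0 ≤ 0, so result = 1
  ~x: Gödel ¬ of 0 = 1 (operand is 0)
  ((y -> y) -> ~x): 1 ≤ 1, so result = 1
  ((~x -> (y -> y)) | ((y -> y) -> ~x)) = max(1, 1) = 1
All 9 assignments give value 1 — the formula is a G_3-tautology.

1.00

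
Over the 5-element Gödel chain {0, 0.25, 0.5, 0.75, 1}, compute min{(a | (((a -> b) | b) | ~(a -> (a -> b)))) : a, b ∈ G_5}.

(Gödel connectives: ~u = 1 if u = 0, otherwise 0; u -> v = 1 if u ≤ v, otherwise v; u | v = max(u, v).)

The minimum is attained at a = 0.5, b = 0.25:
  (a -> b): 0.5 > 0.25, so result = 0.25
  ((a -> b) | b) = max(0.25, 0.25) = 0.25
  (a -> b): 0.5 > 0.25, so result = 0.25
  (a -> (a -> b)): 0.5 > 0.25, so result = 0.25
  ~(a -> (a -> b)): Gödel ¬ of 0.25 = 0 (operand ≠ 0)
  (((a -> b) | b) | ~(a -> (a -> b))) = max(0.25, 0) = 0.25
  (a | (((a -> b) | b) | ~(a -> (a -> b)))) = max(0.5, 0.25) = 0.5
Checking all 25 assignments confirms none give a value below 0.50.

0.50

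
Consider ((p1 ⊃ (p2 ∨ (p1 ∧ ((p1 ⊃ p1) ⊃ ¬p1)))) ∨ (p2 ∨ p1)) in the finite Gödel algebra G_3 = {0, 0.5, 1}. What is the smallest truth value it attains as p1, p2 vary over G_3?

0.50

The minimum is attained at p1 = 0.5, p2 = 0:
  (p1 ⊃ p1): 0.5 ≤ 0.5, so result = 1
  ¬p1: Gödel ¬ of 0.5 = 0 (operand ≠ 0)
  ((p1 ⊃ p1) ⊃ ¬p1): 1 > 0, so result = 0
  (p1 ∧ ((p1 ⊃ p1) ⊃ ¬p1)) = min(0.5, 0) = 0
  (p2 ∨ (p1 ∧ ((p1 ⊃ p1) ⊃ ¬p1))) = max(0, 0) = 0
  (p1 ⊃ (p2 ∨ (p1 ∧ ((p1 ⊃ p1) ⊃ ¬p1)))): 0.5 > 0, so result = 0
  (p2 ∨ p1) = max(0, 0.5) = 0.5
  ((p1 ⊃ (p2 ∨ (p1 ∧ ((p1 ⊃ p1) ⊃ ¬p1)))) ∨ (p2 ∨ p1)) = max(0, 0.5) = 0.5
Checking all 9 assignments confirms none give a value below 0.50.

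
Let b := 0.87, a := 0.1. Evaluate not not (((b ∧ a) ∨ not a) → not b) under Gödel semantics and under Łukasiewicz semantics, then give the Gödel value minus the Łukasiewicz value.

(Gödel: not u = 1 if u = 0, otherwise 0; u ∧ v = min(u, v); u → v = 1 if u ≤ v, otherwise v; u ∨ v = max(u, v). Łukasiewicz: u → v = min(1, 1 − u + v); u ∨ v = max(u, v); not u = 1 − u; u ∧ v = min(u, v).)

Gödel evaluation:
  (b ∧ a) = min(0.87, 0.1) = 0.1
  not a: Gödel ¬ of 0.1 = 0 (operand ≠ 0)
  ((b ∧ a) ∨ not a) = max(0.1, 0) = 0.1
  not b: Gödel ¬ of 0.87 = 0 (operand ≠ 0)
  (((b ∧ a) ∨ not a) → not b): 0.1 > 0, so result = 0
  not (((b ∧ a) ∨ not a) → not b): Gödel ¬ of 0 = 1 (operand is 0)
  not not (((b ∧ a) ∨ not a) → not b): Gödel ¬ of 1 = 0 (operand ≠ 0)
  Gödel value = 0
Łukasiewicz evaluation:
  (b ∧ a) = min(0.87, 0.1) = 0.1
  not a: Łukasiewicz ¬ gives 1 − 0.1 = 0.9
  ((b ∧ a) ∨ not a) = max(0.1, 0.9) = 0.9
  not b: Łukasiewicz ¬ gives 1 − 0.87 = 0.13
  (((b ∧ a) ∨ not a) → not b): min(1, 1 − 0.9 + 0.13) = 0.23
  not (((b ∧ a) ∨ not a) → not b): Łukasiewicz ¬ gives 1 − 0.23 = 0.77
  not not (((b ∧ a) ∨ not a) → not b): Łukasiewicz ¬ gives 1 − 0.77 = 0.23
  Łukasiewicz value = 0.23
Difference: 0 − 0.23 = -0.23

-0.23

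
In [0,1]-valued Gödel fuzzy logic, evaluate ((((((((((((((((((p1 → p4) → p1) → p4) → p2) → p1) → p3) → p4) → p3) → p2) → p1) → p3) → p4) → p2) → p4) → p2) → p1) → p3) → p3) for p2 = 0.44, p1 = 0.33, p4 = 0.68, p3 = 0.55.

0.55

(p1 → p4): 0.33 ≤ 0.68, so result = 1
((p1 → p4) → p1): 1 > 0.33, so result = 0.33
(((p1 → p4) → p1) → p4): 0.33 ≤ 0.68, so result = 1
((((p1 → p4) → p1) → p4) → p2): 1 > 0.44, so result = 0.44
(((((p1 → p4) → p1) → p4) → p2) → p1): 0.44 > 0.33, so result = 0.33
((((((p1 → p4) → p1) → p4) → p2) → p1) → p3): 0.33 ≤ 0.55, so result = 1
(((((((p1 → p4) → p1) → p4) → p2) → p1) → p3) → p4): 1 > 0.68, so result = 0.68
((((((((p1 → p4) → p1) → p4) → p2) → p1) → p3) → p4) → p3): 0.68 > 0.55, so result = 0.55
(((((((((p1 → p4) → p1) → p4) → p2) → p1) → p3) → p4) → p3) → p2): 0.55 > 0.44, so result = 0.44
((((((((((p1 → p4) → p1) → p4) → p2) → p1) → p3) → p4) → p3) → p2) → p1): 0.44 > 0.33, so result = 0.33
(((((((((((p1 → p4) → p1) → p4) → p2) → p1) → p3) → p4) → p3) → p2) → p1) → p3): 0.33 ≤ 0.55, so result = 1
((((((((((((p1 → p4) → p1) → p4) → p2) → p1) → p3) → p4) → p3) → p2) → p1) → p3) → p4): 1 > 0.68, so result = 0.68
(((((((((((((p1 → p4) → p1) → p4) → p2) → p1) → p3) → p4) → p3) → p2) → p1) → p3) → p4) → p2): 0.68 > 0.44, so result = 0.44
((((((((((((((p1 → p4) → p1) → p4) → p2) → p1) → p3) → p4) → p3) → p2) → p1) → p3) → p4) → p2) → p4): 0.44 ≤ 0.68, so result = 1
(((((((((((((((p1 → p4) → p1) → p4) → p2) → p1) → p3) → p4) → p3) → p2) → p1) → p3) → p4) → p2) → p4) → p2): 1 > 0.44, so result = 0.44
((((((((((((((((p1 → p4) → p1) → p4) → p2) → p1) → p3) → p4) → p3) → p2) → p1) → p3) → p4) → p2) → p4) → p2) → p1): 0.44 > 0.33, so result = 0.33
(((((((((((((((((p1 → p4) → p1) → p4) → p2) → p1) → p3) → p4) → p3) → p2) → p1) → p3) → p4) → p2) → p4) → p2) → p1) → p3): 0.33 ≤ 0.55, so result = 1
((((((((((((((((((p1 → p4) → p1) → p4) → p2) → p1) → p3) → p4) → p3) → p2) → p1) → p3) → p4) → p2) → p4) → p2) → p1) → p3) → p3): 1 > 0.55, so result = 0.55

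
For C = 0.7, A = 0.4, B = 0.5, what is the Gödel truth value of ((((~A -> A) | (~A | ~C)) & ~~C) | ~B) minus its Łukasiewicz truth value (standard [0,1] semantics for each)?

Gödel evaluation:
  ~A: Gödel ¬ of 0.4 = 0 (operand ≠ 0)
  (~A -> A): 0 ≤ 0.4, so result = 1
  ~A: Gödel ¬ of 0.4 = 0 (operand ≠ 0)
  ~C: Gödel ¬ of 0.7 = 0 (operand ≠ 0)
  (~A | ~C) = max(0, 0) = 0
  ((~A -> A) | (~A | ~C)) = max(1, 0) = 1
  ~C: Gödel ¬ of 0.7 = 0 (operand ≠ 0)
  ~~C: Gödel ¬ of 0 = 1 (operand is 0)
  (((~A -> A) | (~A | ~C)) & ~~C) = min(1, 1) = 1
  ~B: Gödel ¬ of 0.5 = 0 (operand ≠ 0)
  ((((~A -> A) | (~A | ~C)) & ~~C) | ~B) = max(1, 0) = 1
  Gödel value = 1
Łukasiewicz evaluation:
  ~A: Łukasiewicz ¬ gives 1 − 0.4 = 0.6
  (~A -> A): min(1, 1 − 0.6 + 0.4) = 0.8
  ~A: Łukasiewicz ¬ gives 1 − 0.4 = 0.6
  ~C: Łukasiewicz ¬ gives 1 − 0.7 = 0.3
  (~A | ~C) = max(0.6, 0.3) = 0.6
  ((~A -> A) | (~A | ~C)) = max(0.8, 0.6) = 0.8
  ~C: Łukasiewicz ¬ gives 1 − 0.7 = 0.3
  ~~C: Łukasiewicz ¬ gives 1 − 0.3 = 0.7
  (((~A -> A) | (~A | ~C)) & ~~C) = min(0.8, 0.7) = 0.7
  ~B: Łukasiewicz ¬ gives 1 − 0.5 = 0.5
  ((((~A -> A) | (~A | ~C)) & ~~C) | ~B) = max(0.7, 0.5) = 0.7
  Łukasiewicz value = 0.7
Difference: 1 − 0.7 = 0.30

0.30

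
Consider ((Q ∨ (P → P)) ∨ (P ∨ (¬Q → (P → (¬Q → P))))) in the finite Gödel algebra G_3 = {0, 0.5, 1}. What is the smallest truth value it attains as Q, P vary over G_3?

Every assignment gives 1. For instance at Q = 0, P = 0:
  (P → P): 0 ≤ 0, so result = 1
  (Q ∨ (P → P)) = max(0, 1) = 1
  ¬Q: Gödel ¬ of 0 = 1 (operand is 0)
  ¬Q: Gödel ¬ of 0 = 1 (operand is 0)
  (¬Q → P): 1 > 0, so result = 0
  (P → (¬Q → P)): 0 ≤ 0, so result = 1
  (¬Q → (P → (¬Q → P))): 1 ≤ 1, so result = 1
  (P ∨ (¬Q → (P → (¬Q → P)))) = max(0, 1) = 1
  ((Q ∨ (P → P)) ∨ (P ∨ (¬Q → (P → (¬Q → P))))) = max(1, 1) = 1
All 9 assignments give value 1 — the formula is a G_3-tautology.

1.00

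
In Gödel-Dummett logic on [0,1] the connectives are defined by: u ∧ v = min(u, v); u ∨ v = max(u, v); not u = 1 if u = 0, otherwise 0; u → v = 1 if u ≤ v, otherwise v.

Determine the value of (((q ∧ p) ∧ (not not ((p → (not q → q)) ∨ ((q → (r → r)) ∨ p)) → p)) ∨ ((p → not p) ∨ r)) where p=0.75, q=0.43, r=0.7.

0.70

(q ∧ p) = min(0.43, 0.75) = 0.43
not q: Gödel ¬ of 0.43 = 0 (operand ≠ 0)
(not q → q): 0 ≤ 0.43, so result = 1
(p → (not q → q)): 0.75 ≤ 1, so result = 1
(r → r): 0.7 ≤ 0.7, so result = 1
(q → (r → r)): 0.43 ≤ 1, so result = 1
((q → (r → r)) ∨ p) = max(1, 0.75) = 1
((p → (not q → q)) ∨ ((q → (r → r)) ∨ p)) = max(1, 1) = 1
not ((p → (not q → q)) ∨ ((q → (r → r)) ∨ p)): Gödel ¬ of 1 = 0 (operand ≠ 0)
not not ((p → (not q → q)) ∨ ((q → (r → r)) ∨ p)): Gödel ¬ of 0 = 1 (operand is 0)
(not not ((p → (not q → q)) ∨ ((q → (r → r)) ∨ p)) → p): 1 > 0.75, so result = 0.75
((q ∧ p) ∧ (not not ((p → (not q → q)) ∨ ((q → (r → r)) ∨ p)) → p)) = min(0.43, 0.75) = 0.43
not p: Gödel ¬ of 0.75 = 0 (operand ≠ 0)
(p → not p): 0.75 > 0, so result = 0
((p → not p) ∨ r) = max(0, 0.7) = 0.7
(((q ∧ p) ∧ (not not ((p → (not q → q)) ∨ ((q → (r → r)) ∨ p)) → p)) ∨ ((p → not p) ∨ r)) = max(0.43, 0.7) = 0.7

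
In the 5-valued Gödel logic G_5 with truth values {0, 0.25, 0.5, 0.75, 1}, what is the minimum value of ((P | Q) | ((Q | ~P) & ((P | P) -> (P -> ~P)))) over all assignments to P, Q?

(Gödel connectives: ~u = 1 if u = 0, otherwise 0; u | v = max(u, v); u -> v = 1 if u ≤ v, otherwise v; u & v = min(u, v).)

The minimum is attained at P = 0.25, Q = 0:
  (P | Q) = max(0.25, 0) = 0.25
  ~P: Gödel ¬ of 0.25 = 0 (operand ≠ 0)
  (Q | ~P) = max(0, 0) = 0
  (P | P) = max(0.25, 0.25) = 0.25
  ~P: Gödel ¬ of 0.25 = 0 (operand ≠ 0)
  (P -> ~P): 0.25 > 0, so result = 0
  ((P | P) -> (P -> ~P)): 0.25 > 0, so result = 0
  ((Q | ~P) & ((P | P) -> (P -> ~P))) = min(0, 0) = 0
  ((P | Q) | ((Q | ~P) & ((P | P) -> (P -> ~P)))) = max(0.25, 0) = 0.25
Checking all 25 assignments confirms none give a value below 0.25.

0.25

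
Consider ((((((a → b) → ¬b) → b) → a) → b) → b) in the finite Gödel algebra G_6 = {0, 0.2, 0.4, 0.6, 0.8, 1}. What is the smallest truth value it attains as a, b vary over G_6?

The minimum is attained at a = 0, b = 0.2:
  (a → b): 0 ≤ 0.2, so result = 1
  ¬b: Gödel ¬ of 0.2 = 0 (operand ≠ 0)
  ((a → b) → ¬b): 1 > 0, so result = 0
  (((a → b) → ¬b) → b): 0 ≤ 0.2, so result = 1
  ((((a → b) → ¬b) → b) → a): 1 > 0, so result = 0
  (((((a → b) → ¬b) → b) → a) → b): 0 ≤ 0.2, so result = 1
  ((((((a → b) → ¬b) → b) → a) → b) → b): 1 > 0.2, so result = 0.2
Checking all 36 assignments confirms none give a value below 0.20.

0.20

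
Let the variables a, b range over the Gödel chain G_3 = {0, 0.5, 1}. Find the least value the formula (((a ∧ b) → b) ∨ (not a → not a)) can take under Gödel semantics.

Every assignment gives 1. For instance at a = 0, b = 0:
  (a ∧ b) = min(0, 0) = 0
  ((a ∧ b) → b): 0 ≤ 0, so result = 1
  not a: Gödel ¬ of 0 = 1 (operand is 0)
  not a: Gödel ¬ of 0 = 1 (operand is 0)
  (not a → not a): 1 ≤ 1, so result = 1
  (((a ∧ b) → b) ∨ (not a → not a)) = max(1, 1) = 1
All 9 assignments give value 1 — the formula is a G_3-tautology.

1.00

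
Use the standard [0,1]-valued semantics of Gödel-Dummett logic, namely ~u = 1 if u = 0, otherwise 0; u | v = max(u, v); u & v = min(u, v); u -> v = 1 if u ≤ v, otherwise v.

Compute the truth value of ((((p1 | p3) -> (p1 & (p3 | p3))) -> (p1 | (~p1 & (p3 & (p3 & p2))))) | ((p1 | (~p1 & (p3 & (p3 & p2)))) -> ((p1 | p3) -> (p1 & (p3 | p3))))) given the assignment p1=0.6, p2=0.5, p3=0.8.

(p1 | p3) = max(0.6, 0.8) = 0.8
(p3 | p3) = max(0.8, 0.8) = 0.8
(p1 & (p3 | p3)) = min(0.6, 0.8) = 0.6
((p1 | p3) -> (p1 & (p3 | p3))): 0.8 > 0.6, so result = 0.6
~p1: Gödel ¬ of 0.6 = 0 (operand ≠ 0)
(p3 & p2) = min(0.8, 0.5) = 0.5
(p3 & (p3 & p2)) = min(0.8, 0.5) = 0.5
(~p1 & (p3 & (p3 & p2))) = min(0, 0.5) = 0
(p1 | (~p1 & (p3 & (p3 & p2)))) = max(0.6, 0) = 0.6
(((p1 | p3) -> (p1 & (p3 | p3))) -> (p1 | (~p1 & (p3 & (p3 & p2))))): 0.6 ≤ 0.6, so result = 1
~p1: Gödel ¬ of 0.6 = 0 (operand ≠ 0)
(p3 & p2) = min(0.8, 0.5) = 0.5
(p3 & (p3 & p2)) = min(0.8, 0.5) = 0.5
(~p1 & (p3 & (p3 & p2))) = min(0, 0.5) = 0
(p1 | (~p1 & (p3 & (p3 & p2)))) = max(0.6, 0) = 0.6
(p1 | p3) = max(0.6, 0.8) = 0.8
(p3 | p3) = max(0.8, 0.8) = 0.8
(p1 & (p3 | p3)) = min(0.6, 0.8) = 0.6
((p1 | p3) -> (p1 & (p3 | p3))): 0.8 > 0.6, so result = 0.6
((p1 | (~p1 & (p3 & (p3 & p2)))) -> ((p1 | p3) -> (p1 & (p3 | p3)))): 0.6 ≤ 0.6, so result = 1
((((p1 | p3) -> (p1 & (p3 | p3))) -> (p1 | (~p1 & (p3 & (p3 & p2))))) | ((p1 | (~p1 & (p3 & (p3 & p2)))) -> ((p1 | p3) -> (p1 & (p3 | p3))))) = max(1, 1) = 1

1.00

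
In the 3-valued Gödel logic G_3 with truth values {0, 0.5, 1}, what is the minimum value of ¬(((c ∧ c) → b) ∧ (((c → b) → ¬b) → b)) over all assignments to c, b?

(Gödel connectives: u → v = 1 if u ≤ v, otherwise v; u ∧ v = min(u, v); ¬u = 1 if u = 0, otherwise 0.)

0.00

The minimum is attained at c = 0, b = 0.5:
  (c ∧ c) = min(0, 0) = 0
  ((c ∧ c) → b): 0 ≤ 0.5, so result = 1
  (c → b): 0 ≤ 0.5, so result = 1
  ¬b: Gödel ¬ of 0.5 = 0 (operand ≠ 0)
  ((c → b) → ¬b): 1 > 0, so result = 0
  (((c → b) → ¬b) → b): 0 ≤ 0.5, so result = 1
  (((c ∧ c) → b) ∧ (((c → b) → ¬b) → b)) = min(1, 1) = 1
  ¬(((c ∧ c) → b) ∧ (((c → b) → ¬b) → b)): Gödel ¬ of 1 = 0 (operand ≠ 0)
Checking all 9 assignments confirms none give a value below 0.00.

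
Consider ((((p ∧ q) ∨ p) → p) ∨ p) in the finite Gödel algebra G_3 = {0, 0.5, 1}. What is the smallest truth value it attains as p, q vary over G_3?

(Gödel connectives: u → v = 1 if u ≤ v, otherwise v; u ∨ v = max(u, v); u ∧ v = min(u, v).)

Every assignment gives 1. For instance at p = 0, q = 0:
  (p ∧ q) = min(0, 0) = 0
  ((p ∧ q) ∨ p) = max(0, 0) = 0
  (((p ∧ q) ∨ p) → p): 0 ≤ 0, so result = 1
  ((((p ∧ q) ∨ p) → p) ∨ p) = max(1, 0) = 1
All 9 assignments give value 1 — the formula is a G_3-tautology.

1.00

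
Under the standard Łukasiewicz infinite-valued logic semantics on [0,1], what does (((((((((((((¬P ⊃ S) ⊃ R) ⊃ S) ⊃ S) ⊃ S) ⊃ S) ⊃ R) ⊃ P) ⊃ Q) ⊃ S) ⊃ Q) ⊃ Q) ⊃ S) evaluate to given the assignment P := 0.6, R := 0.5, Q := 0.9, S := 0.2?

¬P: Łukasiewicz ¬ gives 1 − 0.6 = 0.4
(¬P ⊃ S): min(1, 1 − 0.4 + 0.2) = 0.8
((¬P ⊃ S) ⊃ R): min(1, 1 − 0.8 + 0.5) = 0.7
(((¬P ⊃ S) ⊃ R) ⊃ S): min(1, 1 − 0.7 + 0.2) = 0.5
((((¬P ⊃ S) ⊃ R) ⊃ S) ⊃ S): min(1, 1 − 0.5 + 0.2) = 0.7
(((((¬P ⊃ S) ⊃ R) ⊃ S) ⊃ S) ⊃ S): min(1, 1 − 0.7 + 0.2) = 0.5
((((((¬P ⊃ S) ⊃ R) ⊃ S) ⊃ S) ⊃ S) ⊃ S): min(1, 1 − 0.5 + 0.2) = 0.7
(((((((¬P ⊃ S) ⊃ R) ⊃ S) ⊃ S) ⊃ S) ⊃ S) ⊃ R): min(1, 1 − 0.7 + 0.5) = 0.8
((((((((¬P ⊃ S) ⊃ R) ⊃ S) ⊃ S) ⊃ S) ⊃ S) ⊃ R) ⊃ P): min(1, 1 − 0.8 + 0.6) = 0.8
(((((((((¬P ⊃ S) ⊃ R) ⊃ S) ⊃ S) ⊃ S) ⊃ S) ⊃ R) ⊃ P) ⊃ Q): min(1, 1 − 0.8 + 0.9) = 1
((((((((((¬P ⊃ S) ⊃ R) ⊃ S) ⊃ S) ⊃ S) ⊃ S) ⊃ R) ⊃ P) ⊃ Q) ⊃ S): min(1, 1 − 1 + 0.2) = 0.2
(((((((((((¬P ⊃ S) ⊃ R) ⊃ S) ⊃ S) ⊃ S) ⊃ S) ⊃ R) ⊃ P) ⊃ Q) ⊃ S) ⊃ Q): min(1, 1 − 0.2 + 0.9) = 1
((((((((((((¬P ⊃ S) ⊃ R) ⊃ S) ⊃ S) ⊃ S) ⊃ S) ⊃ R) ⊃ P) ⊃ Q) ⊃ S) ⊃ Q) ⊃ Q): min(1, 1 − 1 + 0.9) = 0.9
(((((((((((((¬P ⊃ S) ⊃ R) ⊃ S) ⊃ S) ⊃ S) ⊃ S) ⊃ R) ⊃ P) ⊃ Q) ⊃ S) ⊃ Q) ⊃ Q) ⊃ S): min(1, 1 − 0.9 + 0.2) = 0.3

0.30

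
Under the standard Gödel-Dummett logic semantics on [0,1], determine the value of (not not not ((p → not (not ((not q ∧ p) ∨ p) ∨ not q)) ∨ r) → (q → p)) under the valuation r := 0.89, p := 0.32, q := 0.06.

not q: Gödel ¬ of 0.06 = 0 (operand ≠ 0)
(not q ∧ p) = min(0, 0.32) = 0
((not q ∧ p) ∨ p) = max(0, 0.32) = 0.32
not ((not q ∧ p) ∨ p): Gödel ¬ of 0.32 = 0 (operand ≠ 0)
not q: Gödel ¬ of 0.06 = 0 (operand ≠ 0)
(not ((not q ∧ p) ∨ p) ∨ not q) = max(0, 0) = 0
not (not ((not q ∧ p) ∨ p) ∨ not q): Gödel ¬ of 0 = 1 (operand is 0)
(p → not (not ((not q ∧ p) ∨ p) ∨ not q)): 0.32 ≤ 1, so result = 1
((p → not (not ((not q ∧ p) ∨ p) ∨ not q)) ∨ r) = max(1, 0.89) = 1
not ((p → not (not ((not q ∧ p) ∨ p) ∨ not q)) ∨ r): Gödel ¬ of 1 = 0 (operand ≠ 0)
not not ((p → not (not ((not q ∧ p) ∨ p) ∨ not q)) ∨ r): Gödel ¬ of 0 = 1 (operand is 0)
not not not ((p → not (not ((not q ∧ p) ∨ p) ∨ not q)) ∨ r): Gödel ¬ of 1 = 0 (operand ≠ 0)
(q → p): 0.06 ≤ 0.32, so result = 1
(not not not ((p → not (not ((not q ∧ p) ∨ p) ∨ not q)) ∨ r) → (q → p)): 0 ≤ 1, so result = 1

1.00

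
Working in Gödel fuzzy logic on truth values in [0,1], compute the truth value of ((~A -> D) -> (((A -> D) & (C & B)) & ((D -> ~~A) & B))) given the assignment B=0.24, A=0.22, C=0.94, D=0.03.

0.03

~A: Gödel ¬ of 0.22 = 0 (operand ≠ 0)
(~A -> D): 0 ≤ 0.03, so result = 1
(A -> D): 0.22 > 0.03, so result = 0.03
(C & B) = min(0.94, 0.24) = 0.24
((A -> D) & (C & B)) = min(0.03, 0.24) = 0.03
~A: Gödel ¬ of 0.22 = 0 (operand ≠ 0)
~~A: Gödel ¬ of 0 = 1 (operand is 0)
(D -> ~~A): 0.03 ≤ 1, so result = 1
((D -> ~~A) & B) = min(1, 0.24) = 0.24
(((A -> D) & (C & B)) & ((D -> ~~A) & B)) = min(0.03, 0.24) = 0.03
((~A -> D) -> (((A -> D) & (C & B)) & ((D -> ~~A) & B))): 1 > 0.03, so result = 0.03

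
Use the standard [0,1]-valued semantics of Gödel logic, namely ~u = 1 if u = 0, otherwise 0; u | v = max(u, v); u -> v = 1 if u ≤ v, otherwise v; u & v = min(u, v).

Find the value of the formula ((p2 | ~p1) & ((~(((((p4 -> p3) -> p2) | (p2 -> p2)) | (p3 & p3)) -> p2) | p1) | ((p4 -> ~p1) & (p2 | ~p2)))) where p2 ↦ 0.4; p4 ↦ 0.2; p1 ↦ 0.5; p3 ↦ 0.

0.40

~p1: Gödel ¬ of 0.5 = 0 (operand ≠ 0)
(p2 | ~p1) = max(0.4, 0) = 0.4
(p4 -> p3): 0.2 > 0, so result = 0
((p4 -> p3) -> p2): 0 ≤ 0.4, so result = 1
(p2 -> p2): 0.4 ≤ 0.4, so result = 1
(((p4 -> p3) -> p2) | (p2 -> p2)) = max(1, 1) = 1
(p3 & p3) = min(0, 0) = 0
((((p4 -> p3) -> p2) | (p2 -> p2)) | (p3 & p3)) = max(1, 0) = 1
(((((p4 -> p3) -> p2) | (p2 -> p2)) | (p3 & p3)) -> p2): 1 > 0.4, so result = 0.4
~(((((p4 -> p3) -> p2) | (p2 -> p2)) | (p3 & p3)) -> p2): Gödel ¬ of 0.4 = 0 (operand ≠ 0)
(~(((((p4 -> p3) -> p2) | (p2 -> p2)) | (p3 & p3)) -> p2) | p1) = max(0, 0.5) = 0.5
~p1: Gödel ¬ of 0.5 = 0 (operand ≠ 0)
(p4 -> ~p1): 0.2 > 0, so result = 0
~p2: Gödel ¬ of 0.4 = 0 (operand ≠ 0)
(p2 | ~p2) = max(0.4, 0) = 0.4
((p4 -> ~p1) & (p2 | ~p2)) = min(0, 0.4) = 0
((~(((((p4 -> p3) -> p2) | (p2 -> p2)) | (p3 & p3)) -> p2) | p1) | ((p4 -> ~p1) & (p2 | ~p2))) = max(0.5, 0) = 0.5
((p2 | ~p1) & ((~(((((p4 -> p3) -> p2) | (p2 -> p2)) | (p3 & p3)) -> p2) | p1) | ((p4 -> ~p1) & (p2 | ~p2)))) = min(0.4, 0.5) = 0.4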